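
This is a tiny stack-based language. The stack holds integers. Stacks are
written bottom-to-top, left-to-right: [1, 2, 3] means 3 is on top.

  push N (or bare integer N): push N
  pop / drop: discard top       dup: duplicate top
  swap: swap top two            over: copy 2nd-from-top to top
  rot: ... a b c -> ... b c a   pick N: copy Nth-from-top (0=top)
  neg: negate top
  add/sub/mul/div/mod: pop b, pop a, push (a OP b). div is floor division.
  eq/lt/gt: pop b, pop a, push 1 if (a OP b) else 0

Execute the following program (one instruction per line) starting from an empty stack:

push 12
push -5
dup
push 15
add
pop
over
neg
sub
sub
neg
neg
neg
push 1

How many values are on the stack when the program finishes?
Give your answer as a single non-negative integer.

After 'push 12': stack = [12] (depth 1)
After 'push -5': stack = [12, -5] (depth 2)
After 'dup': stack = [12, -5, -5] (depth 3)
After 'push 15': stack = [12, -5, -5, 15] (depth 4)
After 'add': stack = [12, -5, 10] (depth 3)
After 'pop': stack = [12, -5] (depth 2)
After 'over': stack = [12, -5, 12] (depth 3)
After 'neg': stack = [12, -5, -12] (depth 3)
After 'sub': stack = [12, 7] (depth 2)
After 'sub': stack = [5] (depth 1)
After 'neg': stack = [-5] (depth 1)
After 'neg': stack = [5] (depth 1)
After 'neg': stack = [-5] (depth 1)
After 'push 1': stack = [-5, 1] (depth 2)

Answer: 2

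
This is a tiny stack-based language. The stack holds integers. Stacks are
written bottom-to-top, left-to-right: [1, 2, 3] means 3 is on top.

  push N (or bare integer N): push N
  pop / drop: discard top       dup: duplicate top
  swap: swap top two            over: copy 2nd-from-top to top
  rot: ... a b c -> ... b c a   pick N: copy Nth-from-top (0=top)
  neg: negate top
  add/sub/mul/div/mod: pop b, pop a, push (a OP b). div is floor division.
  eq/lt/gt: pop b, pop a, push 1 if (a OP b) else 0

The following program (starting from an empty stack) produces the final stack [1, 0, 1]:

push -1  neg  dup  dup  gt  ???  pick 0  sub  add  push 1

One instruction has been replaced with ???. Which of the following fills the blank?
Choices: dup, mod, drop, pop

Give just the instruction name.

Answer: dup

Derivation:
Stack before ???: [1, 0]
Stack after ???:  [1, 0, 0]
Checking each choice:
  dup: MATCH
  mod: modulo by zero
  drop: stack underflow (need 2, have 1)
  pop: stack underflow (need 2, have 1)


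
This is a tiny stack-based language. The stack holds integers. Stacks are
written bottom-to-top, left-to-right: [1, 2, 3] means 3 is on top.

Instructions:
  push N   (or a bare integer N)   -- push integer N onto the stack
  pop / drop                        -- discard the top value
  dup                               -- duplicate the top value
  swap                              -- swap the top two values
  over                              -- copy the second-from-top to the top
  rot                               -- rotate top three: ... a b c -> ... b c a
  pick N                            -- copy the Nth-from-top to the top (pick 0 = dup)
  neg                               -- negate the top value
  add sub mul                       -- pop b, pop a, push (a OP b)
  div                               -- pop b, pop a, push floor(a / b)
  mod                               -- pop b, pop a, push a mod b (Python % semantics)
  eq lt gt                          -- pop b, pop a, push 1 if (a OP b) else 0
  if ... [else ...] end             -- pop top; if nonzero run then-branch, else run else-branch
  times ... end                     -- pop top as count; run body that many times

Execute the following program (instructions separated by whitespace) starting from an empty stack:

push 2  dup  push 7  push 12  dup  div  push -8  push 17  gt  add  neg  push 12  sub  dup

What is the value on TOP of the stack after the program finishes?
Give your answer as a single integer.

After 'push 2': [2]
After 'dup': [2, 2]
After 'push 7': [2, 2, 7]
After 'push 12': [2, 2, 7, 12]
After 'dup': [2, 2, 7, 12, 12]
After 'div': [2, 2, 7, 1]
After 'push -8': [2, 2, 7, 1, -8]
After 'push 17': [2, 2, 7, 1, -8, 17]
After 'gt': [2, 2, 7, 1, 0]
After 'add': [2, 2, 7, 1]
After 'neg': [2, 2, 7, -1]
After 'push 12': [2, 2, 7, -1, 12]
After 'sub': [2, 2, 7, -13]
After 'dup': [2, 2, 7, -13, -13]

Answer: -13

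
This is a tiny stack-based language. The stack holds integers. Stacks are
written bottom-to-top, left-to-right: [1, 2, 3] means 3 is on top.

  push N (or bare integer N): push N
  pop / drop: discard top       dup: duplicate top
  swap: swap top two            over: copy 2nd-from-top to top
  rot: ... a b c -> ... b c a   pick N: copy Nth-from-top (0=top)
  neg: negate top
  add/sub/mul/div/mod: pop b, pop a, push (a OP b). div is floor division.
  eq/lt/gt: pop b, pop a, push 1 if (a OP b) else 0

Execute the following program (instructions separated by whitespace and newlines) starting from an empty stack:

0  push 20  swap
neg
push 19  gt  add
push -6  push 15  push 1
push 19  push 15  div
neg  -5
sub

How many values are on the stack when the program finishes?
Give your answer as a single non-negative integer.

Answer: 5

Derivation:
After 'push 0': stack = [0] (depth 1)
After 'push 20': stack = [0, 20] (depth 2)
After 'swap': stack = [20, 0] (depth 2)
After 'neg': stack = [20, 0] (depth 2)
After 'push 19': stack = [20, 0, 19] (depth 3)
After 'gt': stack = [20, 0] (depth 2)
After 'add': stack = [20] (depth 1)
After 'push -6': stack = [20, -6] (depth 2)
After 'push 15': stack = [20, -6, 15] (depth 3)
After 'push 1': stack = [20, -6, 15, 1] (depth 4)
After 'push 19': stack = [20, -6, 15, 1, 19] (depth 5)
After 'push 15': stack = [20, -6, 15, 1, 19, 15] (depth 6)
After 'div': stack = [20, -6, 15, 1, 1] (depth 5)
After 'neg': stack = [20, -6, 15, 1, -1] (depth 5)
After 'push -5': stack = [20, -6, 15, 1, -1, -5] (depth 6)
After 'sub': stack = [20, -6, 15, 1, 4] (depth 5)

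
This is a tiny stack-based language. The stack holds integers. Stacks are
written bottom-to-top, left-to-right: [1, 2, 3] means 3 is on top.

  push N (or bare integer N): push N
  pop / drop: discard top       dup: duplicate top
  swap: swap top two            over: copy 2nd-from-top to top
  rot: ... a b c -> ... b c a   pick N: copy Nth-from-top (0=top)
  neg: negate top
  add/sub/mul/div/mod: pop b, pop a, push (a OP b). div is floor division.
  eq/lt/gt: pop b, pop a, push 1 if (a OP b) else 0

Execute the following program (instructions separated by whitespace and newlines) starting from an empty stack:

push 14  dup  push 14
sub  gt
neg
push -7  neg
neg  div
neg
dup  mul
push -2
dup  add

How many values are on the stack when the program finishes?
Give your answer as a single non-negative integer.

After 'push 14': stack = [14] (depth 1)
After 'dup': stack = [14, 14] (depth 2)
After 'push 14': stack = [14, 14, 14] (depth 3)
After 'sub': stack = [14, 0] (depth 2)
After 'gt': stack = [1] (depth 1)
After 'neg': stack = [-1] (depth 1)
After 'push -7': stack = [-1, -7] (depth 2)
After 'neg': stack = [-1, 7] (depth 2)
After 'neg': stack = [-1, -7] (depth 2)
After 'div': stack = [0] (depth 1)
After 'neg': stack = [0] (depth 1)
After 'dup': stack = [0, 0] (depth 2)
After 'mul': stack = [0] (depth 1)
After 'push -2': stack = [0, -2] (depth 2)
After 'dup': stack = [0, -2, -2] (depth 3)
After 'add': stack = [0, -4] (depth 2)

Answer: 2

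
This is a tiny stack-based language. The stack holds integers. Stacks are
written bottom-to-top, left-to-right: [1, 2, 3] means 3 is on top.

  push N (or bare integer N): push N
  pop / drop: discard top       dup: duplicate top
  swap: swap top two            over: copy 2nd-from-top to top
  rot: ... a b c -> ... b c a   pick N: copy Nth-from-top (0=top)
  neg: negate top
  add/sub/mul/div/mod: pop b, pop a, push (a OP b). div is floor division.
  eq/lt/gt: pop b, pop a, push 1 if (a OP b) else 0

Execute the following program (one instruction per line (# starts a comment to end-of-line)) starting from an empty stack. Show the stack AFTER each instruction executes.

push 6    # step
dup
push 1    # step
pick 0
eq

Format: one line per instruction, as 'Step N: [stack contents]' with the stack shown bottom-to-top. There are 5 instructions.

Step 1: [6]
Step 2: [6, 6]
Step 3: [6, 6, 1]
Step 4: [6, 6, 1, 1]
Step 5: [6, 6, 1]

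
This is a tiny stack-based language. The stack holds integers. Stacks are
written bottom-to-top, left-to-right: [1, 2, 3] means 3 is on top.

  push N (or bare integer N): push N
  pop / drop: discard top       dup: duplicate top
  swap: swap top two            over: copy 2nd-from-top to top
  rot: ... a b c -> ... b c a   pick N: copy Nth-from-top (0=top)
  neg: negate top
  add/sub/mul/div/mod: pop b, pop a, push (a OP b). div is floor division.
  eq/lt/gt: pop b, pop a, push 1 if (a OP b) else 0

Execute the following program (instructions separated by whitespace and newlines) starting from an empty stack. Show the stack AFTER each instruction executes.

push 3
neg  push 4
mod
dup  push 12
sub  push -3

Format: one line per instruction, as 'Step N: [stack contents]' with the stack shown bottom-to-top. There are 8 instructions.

Step 1: [3]
Step 2: [-3]
Step 3: [-3, 4]
Step 4: [1]
Step 5: [1, 1]
Step 6: [1, 1, 12]
Step 7: [1, -11]
Step 8: [1, -11, -3]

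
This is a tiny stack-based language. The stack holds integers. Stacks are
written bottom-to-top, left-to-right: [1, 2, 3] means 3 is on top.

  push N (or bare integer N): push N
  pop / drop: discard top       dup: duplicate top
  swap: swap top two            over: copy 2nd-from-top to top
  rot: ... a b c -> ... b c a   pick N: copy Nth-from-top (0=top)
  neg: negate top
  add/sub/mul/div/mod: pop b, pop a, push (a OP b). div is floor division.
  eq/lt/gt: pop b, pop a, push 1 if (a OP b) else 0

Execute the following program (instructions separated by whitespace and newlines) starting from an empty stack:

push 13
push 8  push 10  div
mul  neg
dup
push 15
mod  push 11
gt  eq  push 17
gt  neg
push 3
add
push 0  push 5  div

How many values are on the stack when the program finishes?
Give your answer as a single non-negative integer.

After 'push 13': stack = [13] (depth 1)
After 'push 8': stack = [13, 8] (depth 2)
After 'push 10': stack = [13, 8, 10] (depth 3)
After 'div': stack = [13, 0] (depth 2)
After 'mul': stack = [0] (depth 1)
After 'neg': stack = [0] (depth 1)
After 'dup': stack = [0, 0] (depth 2)
After 'push 15': stack = [0, 0, 15] (depth 3)
After 'mod': stack = [0, 0] (depth 2)
After 'push 11': stack = [0, 0, 11] (depth 3)
After 'gt': stack = [0, 0] (depth 2)
After 'eq': stack = [1] (depth 1)
After 'push 17': stack = [1, 17] (depth 2)
After 'gt': stack = [0] (depth 1)
After 'neg': stack = [0] (depth 1)
After 'push 3': stack = [0, 3] (depth 2)
After 'add': stack = [3] (depth 1)
After 'push 0': stack = [3, 0] (depth 2)
After 'push 5': stack = [3, 0, 5] (depth 3)
After 'div': stack = [3, 0] (depth 2)

Answer: 2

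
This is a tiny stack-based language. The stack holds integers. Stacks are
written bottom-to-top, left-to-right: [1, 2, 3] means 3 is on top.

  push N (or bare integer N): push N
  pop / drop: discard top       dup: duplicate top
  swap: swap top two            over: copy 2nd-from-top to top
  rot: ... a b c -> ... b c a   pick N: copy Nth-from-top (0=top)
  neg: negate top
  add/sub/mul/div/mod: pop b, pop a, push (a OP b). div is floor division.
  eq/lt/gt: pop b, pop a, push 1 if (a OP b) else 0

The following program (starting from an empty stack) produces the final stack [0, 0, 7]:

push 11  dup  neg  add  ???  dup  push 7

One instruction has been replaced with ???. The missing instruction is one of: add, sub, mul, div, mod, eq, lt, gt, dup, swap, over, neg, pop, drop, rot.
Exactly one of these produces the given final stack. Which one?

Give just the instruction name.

Answer: neg

Derivation:
Stack before ???: [0]
Stack after ???:  [0]
The instruction that transforms [0] -> [0] is: neg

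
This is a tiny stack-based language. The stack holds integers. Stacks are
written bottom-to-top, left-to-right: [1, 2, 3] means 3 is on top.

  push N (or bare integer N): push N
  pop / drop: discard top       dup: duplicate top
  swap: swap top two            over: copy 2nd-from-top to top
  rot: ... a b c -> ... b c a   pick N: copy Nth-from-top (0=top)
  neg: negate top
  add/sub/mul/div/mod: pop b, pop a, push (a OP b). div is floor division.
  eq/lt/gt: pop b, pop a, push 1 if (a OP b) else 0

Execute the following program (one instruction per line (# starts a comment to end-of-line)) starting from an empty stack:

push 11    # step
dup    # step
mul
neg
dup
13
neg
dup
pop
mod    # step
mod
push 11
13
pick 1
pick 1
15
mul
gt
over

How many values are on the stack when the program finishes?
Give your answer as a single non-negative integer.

Answer: 5

Derivation:
After 'push 11': stack = [11] (depth 1)
After 'dup': stack = [11, 11] (depth 2)
After 'mul': stack = [121] (depth 1)
After 'neg': stack = [-121] (depth 1)
After 'dup': stack = [-121, -121] (depth 2)
After 'push 13': stack = [-121, -121, 13] (depth 3)
After 'neg': stack = [-121, -121, -13] (depth 3)
After 'dup': stack = [-121, -121, -13, -13] (depth 4)
After 'pop': stack = [-121, -121, -13] (depth 3)
After 'mod': stack = [-121, -4] (depth 2)
After 'mod': stack = [-1] (depth 1)
After 'push 11': stack = [-1, 11] (depth 2)
After 'push 13': stack = [-1, 11, 13] (depth 3)
After 'pick 1': stack = [-1, 11, 13, 11] (depth 4)
After 'pick 1': stack = [-1, 11, 13, 11, 13] (depth 5)
After 'push 15': stack = [-1, 11, 13, 11, 13, 15] (depth 6)
After 'mul': stack = [-1, 11, 13, 11, 195] (depth 5)
After 'gt': stack = [-1, 11, 13, 0] (depth 4)
After 'over': stack = [-1, 11, 13, 0, 13] (depth 5)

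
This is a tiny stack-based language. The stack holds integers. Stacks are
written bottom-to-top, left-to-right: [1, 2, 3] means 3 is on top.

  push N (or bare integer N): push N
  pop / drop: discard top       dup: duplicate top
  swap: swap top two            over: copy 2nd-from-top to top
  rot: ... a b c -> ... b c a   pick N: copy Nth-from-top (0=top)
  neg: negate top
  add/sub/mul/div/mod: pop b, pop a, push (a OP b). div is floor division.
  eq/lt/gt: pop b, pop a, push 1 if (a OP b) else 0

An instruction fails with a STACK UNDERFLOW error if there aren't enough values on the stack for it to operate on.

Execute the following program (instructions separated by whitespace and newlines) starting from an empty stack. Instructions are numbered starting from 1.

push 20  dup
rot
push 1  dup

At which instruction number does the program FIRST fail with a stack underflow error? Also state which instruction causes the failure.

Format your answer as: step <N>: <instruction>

Step 1 ('push 20'): stack = [20], depth = 1
Step 2 ('dup'): stack = [20, 20], depth = 2
Step 3 ('rot'): needs 3 value(s) but depth is 2 — STACK UNDERFLOW

Answer: step 3: rot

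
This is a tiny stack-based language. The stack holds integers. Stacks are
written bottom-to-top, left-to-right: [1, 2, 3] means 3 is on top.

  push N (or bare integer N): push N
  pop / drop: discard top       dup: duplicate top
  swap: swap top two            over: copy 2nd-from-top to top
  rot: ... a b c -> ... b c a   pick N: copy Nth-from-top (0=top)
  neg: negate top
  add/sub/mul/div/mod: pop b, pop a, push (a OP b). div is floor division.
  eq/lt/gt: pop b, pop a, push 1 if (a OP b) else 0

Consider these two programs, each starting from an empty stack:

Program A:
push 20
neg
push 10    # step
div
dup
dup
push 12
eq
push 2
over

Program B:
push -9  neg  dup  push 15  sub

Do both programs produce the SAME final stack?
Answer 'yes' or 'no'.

Answer: no

Derivation:
Program A trace:
  After 'push 20': [20]
  After 'neg': [-20]
  After 'push 10': [-20, 10]
  After 'div': [-2]
  After 'dup': [-2, -2]
  After 'dup': [-2, -2, -2]
  After 'push 12': [-2, -2, -2, 12]
  After 'eq': [-2, -2, 0]
  After 'push 2': [-2, -2, 0, 2]
  After 'over': [-2, -2, 0, 2, 0]
Program A final stack: [-2, -2, 0, 2, 0]

Program B trace:
  After 'push -9': [-9]
  After 'neg': [9]
  After 'dup': [9, 9]
  After 'push 15': [9, 9, 15]
  After 'sub': [9, -6]
Program B final stack: [9, -6]
Same: no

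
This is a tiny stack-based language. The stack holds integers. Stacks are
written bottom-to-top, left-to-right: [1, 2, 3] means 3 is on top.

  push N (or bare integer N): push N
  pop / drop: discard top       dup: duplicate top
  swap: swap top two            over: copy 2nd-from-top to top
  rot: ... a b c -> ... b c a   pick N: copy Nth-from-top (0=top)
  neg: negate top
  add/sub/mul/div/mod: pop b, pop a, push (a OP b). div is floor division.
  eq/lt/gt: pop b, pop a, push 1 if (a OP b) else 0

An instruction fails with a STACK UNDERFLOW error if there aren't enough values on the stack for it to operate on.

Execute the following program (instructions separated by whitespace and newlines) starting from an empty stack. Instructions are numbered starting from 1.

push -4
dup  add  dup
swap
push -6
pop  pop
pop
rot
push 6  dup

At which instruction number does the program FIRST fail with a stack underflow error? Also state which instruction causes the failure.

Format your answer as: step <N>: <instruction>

Step 1 ('push -4'): stack = [-4], depth = 1
Step 2 ('dup'): stack = [-4, -4], depth = 2
Step 3 ('add'): stack = [-8], depth = 1
Step 4 ('dup'): stack = [-8, -8], depth = 2
Step 5 ('swap'): stack = [-8, -8], depth = 2
Step 6 ('push -6'): stack = [-8, -8, -6], depth = 3
Step 7 ('pop'): stack = [-8, -8], depth = 2
Step 8 ('pop'): stack = [-8], depth = 1
Step 9 ('pop'): stack = [], depth = 0
Step 10 ('rot'): needs 3 value(s) but depth is 0 — STACK UNDERFLOW

Answer: step 10: rot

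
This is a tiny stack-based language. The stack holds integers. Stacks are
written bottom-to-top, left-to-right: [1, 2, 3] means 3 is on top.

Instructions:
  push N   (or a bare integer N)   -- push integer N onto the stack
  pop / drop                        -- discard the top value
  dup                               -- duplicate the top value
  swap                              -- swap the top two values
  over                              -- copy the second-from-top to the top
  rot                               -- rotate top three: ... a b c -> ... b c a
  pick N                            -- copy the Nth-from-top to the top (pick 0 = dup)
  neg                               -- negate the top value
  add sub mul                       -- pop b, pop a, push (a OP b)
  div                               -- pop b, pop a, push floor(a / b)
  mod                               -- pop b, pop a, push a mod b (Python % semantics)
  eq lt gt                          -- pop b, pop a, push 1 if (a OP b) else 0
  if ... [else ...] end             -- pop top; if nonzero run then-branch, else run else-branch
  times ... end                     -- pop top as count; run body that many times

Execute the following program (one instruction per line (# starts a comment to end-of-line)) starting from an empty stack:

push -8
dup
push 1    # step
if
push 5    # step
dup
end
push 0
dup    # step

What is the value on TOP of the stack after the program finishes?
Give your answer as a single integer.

Answer: 0

Derivation:
After 'push -8': [-8]
After 'dup': [-8, -8]
After 'push 1': [-8, -8, 1]
After 'if': [-8, -8]
After 'push 5': [-8, -8, 5]
After 'dup': [-8, -8, 5, 5]
After 'push 0': [-8, -8, 5, 5, 0]
After 'dup': [-8, -8, 5, 5, 0, 0]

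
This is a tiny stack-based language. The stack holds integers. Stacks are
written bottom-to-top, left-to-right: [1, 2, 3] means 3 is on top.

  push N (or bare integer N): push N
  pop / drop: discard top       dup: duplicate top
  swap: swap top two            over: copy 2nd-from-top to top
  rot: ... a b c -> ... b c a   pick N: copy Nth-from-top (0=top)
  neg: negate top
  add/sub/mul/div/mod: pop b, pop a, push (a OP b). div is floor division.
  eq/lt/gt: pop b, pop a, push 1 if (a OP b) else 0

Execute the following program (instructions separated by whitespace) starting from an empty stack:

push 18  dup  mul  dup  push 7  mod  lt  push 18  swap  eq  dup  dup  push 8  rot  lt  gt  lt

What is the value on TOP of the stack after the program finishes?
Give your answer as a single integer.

After 'push 18': [18]
After 'dup': [18, 18]
After 'mul': [324]
After 'dup': [324, 324]
After 'push 7': [324, 324, 7]
After 'mod': [324, 2]
After 'lt': [0]
After 'push 18': [0, 18]
After 'swap': [18, 0]
After 'eq': [0]
After 'dup': [0, 0]
After 'dup': [0, 0, 0]
After 'push 8': [0, 0, 0, 8]
After 'rot': [0, 0, 8, 0]
After 'lt': [0, 0, 0]
After 'gt': [0, 0]
After 'lt': [0]

Answer: 0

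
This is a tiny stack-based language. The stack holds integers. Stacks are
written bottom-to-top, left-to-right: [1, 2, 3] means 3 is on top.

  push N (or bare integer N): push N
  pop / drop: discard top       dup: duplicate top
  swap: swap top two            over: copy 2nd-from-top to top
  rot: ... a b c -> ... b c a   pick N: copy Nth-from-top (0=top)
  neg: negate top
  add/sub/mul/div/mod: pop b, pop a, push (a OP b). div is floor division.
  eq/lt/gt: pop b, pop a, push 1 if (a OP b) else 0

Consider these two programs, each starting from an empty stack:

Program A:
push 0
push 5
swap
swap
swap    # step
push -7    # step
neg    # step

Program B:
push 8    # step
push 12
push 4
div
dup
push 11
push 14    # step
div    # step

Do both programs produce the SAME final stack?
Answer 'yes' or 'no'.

Program A trace:
  After 'push 0': [0]
  After 'push 5': [0, 5]
  After 'swap': [5, 0]
  After 'swap': [0, 5]
  After 'swap': [5, 0]
  After 'push -7': [5, 0, -7]
  After 'neg': [5, 0, 7]
Program A final stack: [5, 0, 7]

Program B trace:
  After 'push 8': [8]
  After 'push 12': [8, 12]
  After 'push 4': [8, 12, 4]
  After 'div': [8, 3]
  After 'dup': [8, 3, 3]
  After 'push 11': [8, 3, 3, 11]
  After 'push 14': [8, 3, 3, 11, 14]
  After 'div': [8, 3, 3, 0]
Program B final stack: [8, 3, 3, 0]
Same: no

Answer: no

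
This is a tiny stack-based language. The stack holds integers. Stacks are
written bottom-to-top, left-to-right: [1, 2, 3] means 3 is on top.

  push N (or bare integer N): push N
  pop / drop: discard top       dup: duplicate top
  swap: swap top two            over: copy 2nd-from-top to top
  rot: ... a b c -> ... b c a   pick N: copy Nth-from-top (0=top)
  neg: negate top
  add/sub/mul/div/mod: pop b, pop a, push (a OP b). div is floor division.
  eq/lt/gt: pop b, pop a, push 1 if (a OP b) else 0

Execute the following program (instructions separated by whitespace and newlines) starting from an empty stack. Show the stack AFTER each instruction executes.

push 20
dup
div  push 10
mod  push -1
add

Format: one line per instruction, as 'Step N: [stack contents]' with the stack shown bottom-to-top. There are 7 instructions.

Step 1: [20]
Step 2: [20, 20]
Step 3: [1]
Step 4: [1, 10]
Step 5: [1]
Step 6: [1, -1]
Step 7: [0]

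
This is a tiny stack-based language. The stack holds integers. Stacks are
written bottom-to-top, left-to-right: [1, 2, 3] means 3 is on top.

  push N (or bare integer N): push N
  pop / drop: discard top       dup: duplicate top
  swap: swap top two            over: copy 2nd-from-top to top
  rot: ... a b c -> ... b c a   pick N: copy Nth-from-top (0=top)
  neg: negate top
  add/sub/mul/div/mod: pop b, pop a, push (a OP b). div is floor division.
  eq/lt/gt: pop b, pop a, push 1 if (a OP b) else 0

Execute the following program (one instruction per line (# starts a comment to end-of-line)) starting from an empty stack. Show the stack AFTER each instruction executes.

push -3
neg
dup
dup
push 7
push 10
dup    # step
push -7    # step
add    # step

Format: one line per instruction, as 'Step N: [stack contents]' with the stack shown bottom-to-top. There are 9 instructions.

Step 1: [-3]
Step 2: [3]
Step 3: [3, 3]
Step 4: [3, 3, 3]
Step 5: [3, 3, 3, 7]
Step 6: [3, 3, 3, 7, 10]
Step 7: [3, 3, 3, 7, 10, 10]
Step 8: [3, 3, 3, 7, 10, 10, -7]
Step 9: [3, 3, 3, 7, 10, 3]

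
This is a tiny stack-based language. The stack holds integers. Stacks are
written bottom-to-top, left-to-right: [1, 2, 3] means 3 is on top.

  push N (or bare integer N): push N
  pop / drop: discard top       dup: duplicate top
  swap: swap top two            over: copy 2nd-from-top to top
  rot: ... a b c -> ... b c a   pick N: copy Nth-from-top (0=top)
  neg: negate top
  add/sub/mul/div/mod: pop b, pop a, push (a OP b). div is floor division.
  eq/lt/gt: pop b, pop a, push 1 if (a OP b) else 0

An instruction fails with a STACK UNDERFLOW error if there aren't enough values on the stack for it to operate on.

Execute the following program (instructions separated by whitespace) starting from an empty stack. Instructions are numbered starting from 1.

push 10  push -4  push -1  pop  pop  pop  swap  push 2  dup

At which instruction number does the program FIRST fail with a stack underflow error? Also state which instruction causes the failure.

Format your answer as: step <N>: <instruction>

Step 1 ('push 10'): stack = [10], depth = 1
Step 2 ('push -4'): stack = [10, -4], depth = 2
Step 3 ('push -1'): stack = [10, -4, -1], depth = 3
Step 4 ('pop'): stack = [10, -4], depth = 2
Step 5 ('pop'): stack = [10], depth = 1
Step 6 ('pop'): stack = [], depth = 0
Step 7 ('swap'): needs 2 value(s) but depth is 0 — STACK UNDERFLOW

Answer: step 7: swap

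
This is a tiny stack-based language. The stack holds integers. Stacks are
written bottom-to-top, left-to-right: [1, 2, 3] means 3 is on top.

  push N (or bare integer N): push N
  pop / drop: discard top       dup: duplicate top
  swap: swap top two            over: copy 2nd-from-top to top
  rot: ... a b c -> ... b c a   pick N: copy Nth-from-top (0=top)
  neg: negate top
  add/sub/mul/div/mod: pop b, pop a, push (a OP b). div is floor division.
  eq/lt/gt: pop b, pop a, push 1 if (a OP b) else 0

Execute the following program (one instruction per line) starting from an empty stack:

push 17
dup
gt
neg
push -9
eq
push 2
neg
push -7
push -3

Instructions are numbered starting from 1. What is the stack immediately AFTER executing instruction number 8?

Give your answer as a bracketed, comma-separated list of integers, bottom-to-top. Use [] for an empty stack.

Answer: [0, -2]

Derivation:
Step 1 ('push 17'): [17]
Step 2 ('dup'): [17, 17]
Step 3 ('gt'): [0]
Step 4 ('neg'): [0]
Step 5 ('push -9'): [0, -9]
Step 6 ('eq'): [0]
Step 7 ('push 2'): [0, 2]
Step 8 ('neg'): [0, -2]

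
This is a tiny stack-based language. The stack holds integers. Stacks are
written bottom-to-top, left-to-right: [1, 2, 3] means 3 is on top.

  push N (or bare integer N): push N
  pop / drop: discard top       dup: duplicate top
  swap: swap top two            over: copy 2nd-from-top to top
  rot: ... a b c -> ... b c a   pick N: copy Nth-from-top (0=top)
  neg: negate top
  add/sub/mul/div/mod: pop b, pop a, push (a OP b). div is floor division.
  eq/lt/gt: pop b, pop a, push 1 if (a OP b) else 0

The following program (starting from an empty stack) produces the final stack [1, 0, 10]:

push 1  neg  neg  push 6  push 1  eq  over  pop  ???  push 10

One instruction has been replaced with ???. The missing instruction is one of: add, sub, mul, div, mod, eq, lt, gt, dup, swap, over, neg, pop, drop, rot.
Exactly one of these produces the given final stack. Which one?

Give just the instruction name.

Stack before ???: [1, 0]
Stack after ???:  [1, 0]
The instruction that transforms [1, 0] -> [1, 0] is: neg

Answer: neg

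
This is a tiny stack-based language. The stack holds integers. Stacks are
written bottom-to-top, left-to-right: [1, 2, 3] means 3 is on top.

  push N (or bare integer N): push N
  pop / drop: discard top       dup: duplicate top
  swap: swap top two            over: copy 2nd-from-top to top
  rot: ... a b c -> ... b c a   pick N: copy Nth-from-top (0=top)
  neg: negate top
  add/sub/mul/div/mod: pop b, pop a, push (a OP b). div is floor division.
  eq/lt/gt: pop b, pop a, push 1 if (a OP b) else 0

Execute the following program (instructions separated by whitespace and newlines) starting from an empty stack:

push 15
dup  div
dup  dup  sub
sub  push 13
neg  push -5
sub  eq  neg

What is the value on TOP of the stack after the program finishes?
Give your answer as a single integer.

Answer: 0

Derivation:
After 'push 15': [15]
After 'dup': [15, 15]
After 'div': [1]
After 'dup': [1, 1]
After 'dup': [1, 1, 1]
After 'sub': [1, 0]
After 'sub': [1]
After 'push 13': [1, 13]
After 'neg': [1, -13]
After 'push -5': [1, -13, -5]
After 'sub': [1, -8]
After 'eq': [0]
After 'neg': [0]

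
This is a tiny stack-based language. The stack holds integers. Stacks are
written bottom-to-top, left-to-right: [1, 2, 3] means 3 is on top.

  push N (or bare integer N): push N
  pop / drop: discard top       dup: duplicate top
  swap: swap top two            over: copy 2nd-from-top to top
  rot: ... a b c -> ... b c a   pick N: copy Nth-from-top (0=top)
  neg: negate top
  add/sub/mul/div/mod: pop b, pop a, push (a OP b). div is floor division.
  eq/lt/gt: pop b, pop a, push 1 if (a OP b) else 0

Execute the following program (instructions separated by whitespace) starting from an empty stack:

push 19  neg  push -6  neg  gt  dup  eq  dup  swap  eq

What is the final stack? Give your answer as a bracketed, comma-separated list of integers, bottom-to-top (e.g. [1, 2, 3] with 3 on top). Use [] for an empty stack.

After 'push 19': [19]
After 'neg': [-19]
After 'push -6': [-19, -6]
After 'neg': [-19, 6]
After 'gt': [0]
After 'dup': [0, 0]
After 'eq': [1]
After 'dup': [1, 1]
After 'swap': [1, 1]
After 'eq': [1]

Answer: [1]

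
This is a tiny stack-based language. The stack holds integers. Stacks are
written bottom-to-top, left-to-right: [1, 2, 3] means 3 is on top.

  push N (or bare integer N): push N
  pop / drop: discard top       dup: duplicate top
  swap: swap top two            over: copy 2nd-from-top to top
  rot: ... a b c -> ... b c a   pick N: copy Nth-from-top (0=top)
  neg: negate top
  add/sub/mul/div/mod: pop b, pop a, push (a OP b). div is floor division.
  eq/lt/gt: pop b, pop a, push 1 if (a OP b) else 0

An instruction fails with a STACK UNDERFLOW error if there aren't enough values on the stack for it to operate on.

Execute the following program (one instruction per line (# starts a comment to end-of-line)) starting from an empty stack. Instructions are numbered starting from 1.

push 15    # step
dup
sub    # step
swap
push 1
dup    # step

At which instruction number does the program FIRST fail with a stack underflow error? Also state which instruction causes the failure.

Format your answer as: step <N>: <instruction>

Answer: step 4: swap

Derivation:
Step 1 ('push 15'): stack = [15], depth = 1
Step 2 ('dup'): stack = [15, 15], depth = 2
Step 3 ('sub'): stack = [0], depth = 1
Step 4 ('swap'): needs 2 value(s) but depth is 1 — STACK UNDERFLOW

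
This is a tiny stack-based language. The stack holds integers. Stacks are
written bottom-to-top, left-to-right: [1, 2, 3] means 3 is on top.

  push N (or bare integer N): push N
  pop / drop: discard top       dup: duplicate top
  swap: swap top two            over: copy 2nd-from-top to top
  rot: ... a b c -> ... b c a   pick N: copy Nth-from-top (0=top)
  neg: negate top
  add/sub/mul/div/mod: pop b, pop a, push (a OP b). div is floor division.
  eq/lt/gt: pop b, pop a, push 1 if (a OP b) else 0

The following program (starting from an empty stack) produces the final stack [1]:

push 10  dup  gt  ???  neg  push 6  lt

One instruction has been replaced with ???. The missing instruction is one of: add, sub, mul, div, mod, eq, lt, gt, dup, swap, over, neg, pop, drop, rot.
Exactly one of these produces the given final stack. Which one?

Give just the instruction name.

Answer: neg

Derivation:
Stack before ???: [0]
Stack after ???:  [0]
The instruction that transforms [0] -> [0] is: neg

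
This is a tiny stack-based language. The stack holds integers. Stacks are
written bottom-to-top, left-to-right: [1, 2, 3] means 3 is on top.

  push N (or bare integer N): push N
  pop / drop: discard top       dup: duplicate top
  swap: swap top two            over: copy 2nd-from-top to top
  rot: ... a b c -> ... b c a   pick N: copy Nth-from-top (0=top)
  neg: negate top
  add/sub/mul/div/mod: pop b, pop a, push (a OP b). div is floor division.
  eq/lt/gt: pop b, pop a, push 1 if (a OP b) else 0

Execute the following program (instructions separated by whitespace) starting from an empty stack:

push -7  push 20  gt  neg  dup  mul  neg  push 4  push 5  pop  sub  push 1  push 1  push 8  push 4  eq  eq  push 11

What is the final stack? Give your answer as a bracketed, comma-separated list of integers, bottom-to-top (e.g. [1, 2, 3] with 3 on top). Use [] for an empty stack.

After 'push -7': [-7]
After 'push 20': [-7, 20]
After 'gt': [0]
After 'neg': [0]
After 'dup': [0, 0]
After 'mul': [0]
After 'neg': [0]
After 'push 4': [0, 4]
After 'push 5': [0, 4, 5]
After 'pop': [0, 4]
After 'sub': [-4]
After 'push 1': [-4, 1]
After 'push 1': [-4, 1, 1]
After 'push 8': [-4, 1, 1, 8]
After 'push 4': [-4, 1, 1, 8, 4]
After 'eq': [-4, 1, 1, 0]
After 'eq': [-4, 1, 0]
After 'push 11': [-4, 1, 0, 11]

Answer: [-4, 1, 0, 11]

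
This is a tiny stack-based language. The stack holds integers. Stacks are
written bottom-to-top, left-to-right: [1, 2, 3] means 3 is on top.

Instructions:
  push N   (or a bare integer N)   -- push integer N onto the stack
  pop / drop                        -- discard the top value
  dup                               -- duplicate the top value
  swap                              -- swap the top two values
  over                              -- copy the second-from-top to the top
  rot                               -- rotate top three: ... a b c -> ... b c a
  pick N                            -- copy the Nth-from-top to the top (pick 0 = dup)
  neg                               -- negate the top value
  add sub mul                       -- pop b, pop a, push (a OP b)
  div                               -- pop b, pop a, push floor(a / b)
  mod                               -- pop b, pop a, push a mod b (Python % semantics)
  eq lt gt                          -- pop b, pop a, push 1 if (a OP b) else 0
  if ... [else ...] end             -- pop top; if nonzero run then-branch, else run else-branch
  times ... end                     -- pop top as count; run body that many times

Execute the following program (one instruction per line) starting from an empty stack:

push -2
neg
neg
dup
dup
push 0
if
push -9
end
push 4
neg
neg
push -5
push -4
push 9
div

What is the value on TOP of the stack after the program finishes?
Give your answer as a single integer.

After 'push -2': [-2]
After 'neg': [2]
After 'neg': [-2]
After 'dup': [-2, -2]
After 'dup': [-2, -2, -2]
After 'push 0': [-2, -2, -2, 0]
After 'if': [-2, -2, -2]
After 'push 4': [-2, -2, -2, 4]
After 'neg': [-2, -2, -2, -4]
After 'neg': [-2, -2, -2, 4]
After 'push -5': [-2, -2, -2, 4, -5]
After 'push -4': [-2, -2, -2, 4, -5, -4]
After 'push 9': [-2, -2, -2, 4, -5, -4, 9]
After 'div': [-2, -2, -2, 4, -5, -1]

Answer: -1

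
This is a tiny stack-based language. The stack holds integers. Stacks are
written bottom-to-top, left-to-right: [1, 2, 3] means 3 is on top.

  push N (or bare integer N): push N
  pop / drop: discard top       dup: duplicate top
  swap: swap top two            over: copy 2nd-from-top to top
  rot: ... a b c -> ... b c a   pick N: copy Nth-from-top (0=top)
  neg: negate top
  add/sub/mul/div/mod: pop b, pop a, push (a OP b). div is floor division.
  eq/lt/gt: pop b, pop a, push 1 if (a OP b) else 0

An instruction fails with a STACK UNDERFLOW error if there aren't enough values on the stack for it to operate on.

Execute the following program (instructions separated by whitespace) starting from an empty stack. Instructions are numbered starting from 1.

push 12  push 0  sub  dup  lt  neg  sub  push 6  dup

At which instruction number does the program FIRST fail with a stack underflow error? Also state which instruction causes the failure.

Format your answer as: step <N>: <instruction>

Step 1 ('push 12'): stack = [12], depth = 1
Step 2 ('push 0'): stack = [12, 0], depth = 2
Step 3 ('sub'): stack = [12], depth = 1
Step 4 ('dup'): stack = [12, 12], depth = 2
Step 5 ('lt'): stack = [0], depth = 1
Step 6 ('neg'): stack = [0], depth = 1
Step 7 ('sub'): needs 2 value(s) but depth is 1 — STACK UNDERFLOW

Answer: step 7: sub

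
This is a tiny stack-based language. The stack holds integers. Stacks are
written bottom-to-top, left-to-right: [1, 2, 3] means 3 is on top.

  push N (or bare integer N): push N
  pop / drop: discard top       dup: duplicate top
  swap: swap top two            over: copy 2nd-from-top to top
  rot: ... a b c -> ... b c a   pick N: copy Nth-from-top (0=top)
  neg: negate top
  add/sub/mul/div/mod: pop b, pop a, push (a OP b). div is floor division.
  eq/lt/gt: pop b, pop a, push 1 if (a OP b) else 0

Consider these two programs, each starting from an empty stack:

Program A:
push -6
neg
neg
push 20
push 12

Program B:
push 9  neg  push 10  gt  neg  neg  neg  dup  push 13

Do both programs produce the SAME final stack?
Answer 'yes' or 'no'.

Answer: no

Derivation:
Program A trace:
  After 'push -6': [-6]
  After 'neg': [6]
  After 'neg': [-6]
  After 'push 20': [-6, 20]
  After 'push 12': [-6, 20, 12]
Program A final stack: [-6, 20, 12]

Program B trace:
  After 'push 9': [9]
  After 'neg': [-9]
  After 'push 10': [-9, 10]
  After 'gt': [0]
  After 'neg': [0]
  After 'neg': [0]
  After 'neg': [0]
  After 'dup': [0, 0]
  After 'push 13': [0, 0, 13]
Program B final stack: [0, 0, 13]
Same: no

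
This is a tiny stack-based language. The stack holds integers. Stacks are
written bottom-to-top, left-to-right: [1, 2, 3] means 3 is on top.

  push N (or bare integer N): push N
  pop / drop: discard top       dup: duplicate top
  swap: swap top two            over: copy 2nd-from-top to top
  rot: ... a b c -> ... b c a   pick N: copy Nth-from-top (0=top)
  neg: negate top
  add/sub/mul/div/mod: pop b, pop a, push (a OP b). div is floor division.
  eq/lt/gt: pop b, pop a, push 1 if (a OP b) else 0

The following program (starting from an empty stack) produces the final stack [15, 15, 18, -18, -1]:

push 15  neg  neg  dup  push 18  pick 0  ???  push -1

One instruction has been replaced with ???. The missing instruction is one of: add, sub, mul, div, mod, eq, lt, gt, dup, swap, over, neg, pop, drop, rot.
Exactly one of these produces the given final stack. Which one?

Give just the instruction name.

Answer: neg

Derivation:
Stack before ???: [15, 15, 18, 18]
Stack after ???:  [15, 15, 18, -18]
The instruction that transforms [15, 15, 18, 18] -> [15, 15, 18, -18] is: neg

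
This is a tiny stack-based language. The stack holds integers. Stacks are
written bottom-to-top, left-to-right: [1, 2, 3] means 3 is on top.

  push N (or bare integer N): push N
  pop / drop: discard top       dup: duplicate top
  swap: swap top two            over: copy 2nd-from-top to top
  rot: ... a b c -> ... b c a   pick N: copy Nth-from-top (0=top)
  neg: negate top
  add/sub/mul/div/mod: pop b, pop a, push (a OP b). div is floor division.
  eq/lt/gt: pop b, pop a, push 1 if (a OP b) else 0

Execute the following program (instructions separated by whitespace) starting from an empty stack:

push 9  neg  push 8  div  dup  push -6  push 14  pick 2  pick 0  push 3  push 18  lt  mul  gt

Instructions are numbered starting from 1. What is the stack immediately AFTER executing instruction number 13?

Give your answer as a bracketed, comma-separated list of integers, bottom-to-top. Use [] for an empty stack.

Step 1 ('push 9'): [9]
Step 2 ('neg'): [-9]
Step 3 ('push 8'): [-9, 8]
Step 4 ('div'): [-2]
Step 5 ('dup'): [-2, -2]
Step 6 ('push -6'): [-2, -2, -6]
Step 7 ('push 14'): [-2, -2, -6, 14]
Step 8 ('pick 2'): [-2, -2, -6, 14, -2]
Step 9 ('pick 0'): [-2, -2, -6, 14, -2, -2]
Step 10 ('push 3'): [-2, -2, -6, 14, -2, -2, 3]
Step 11 ('push 18'): [-2, -2, -6, 14, -2, -2, 3, 18]
Step 12 ('lt'): [-2, -2, -6, 14, -2, -2, 1]
Step 13 ('mul'): [-2, -2, -6, 14, -2, -2]

Answer: [-2, -2, -6, 14, -2, -2]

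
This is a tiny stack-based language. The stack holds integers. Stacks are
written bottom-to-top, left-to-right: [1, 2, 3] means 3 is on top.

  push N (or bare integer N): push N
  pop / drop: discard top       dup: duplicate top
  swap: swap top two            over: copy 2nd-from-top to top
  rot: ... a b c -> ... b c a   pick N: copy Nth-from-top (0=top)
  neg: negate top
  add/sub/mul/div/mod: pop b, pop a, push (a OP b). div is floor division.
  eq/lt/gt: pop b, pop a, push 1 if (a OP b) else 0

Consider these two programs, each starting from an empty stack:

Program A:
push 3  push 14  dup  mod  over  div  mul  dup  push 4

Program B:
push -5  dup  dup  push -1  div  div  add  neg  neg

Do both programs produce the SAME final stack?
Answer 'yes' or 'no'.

Program A trace:
  After 'push 3': [3]
  After 'push 14': [3, 14]
  After 'dup': [3, 14, 14]
  After 'mod': [3, 0]
  After 'over': [3, 0, 3]
  After 'div': [3, 0]
  After 'mul': [0]
  After 'dup': [0, 0]
  After 'push 4': [0, 0, 4]
Program A final stack: [0, 0, 4]

Program B trace:
  After 'push -5': [-5]
  After 'dup': [-5, -5]
  After 'dup': [-5, -5, -5]
  After 'push -1': [-5, -5, -5, -1]
  After 'div': [-5, -5, 5]
  After 'div': [-5, -1]
  After 'add': [-6]
  After 'neg': [6]
  After 'neg': [-6]
Program B final stack: [-6]
Same: no

Answer: no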